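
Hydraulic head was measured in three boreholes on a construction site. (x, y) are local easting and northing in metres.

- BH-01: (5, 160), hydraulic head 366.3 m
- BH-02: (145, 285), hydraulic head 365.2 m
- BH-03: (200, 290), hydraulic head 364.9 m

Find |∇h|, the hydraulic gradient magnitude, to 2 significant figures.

0.0060

With h = a·x + b·y + c and BH-01 as origin, the differences give:
  140·a + 125·b = -1.1
  195·a + 130·b = -1.4
Eliminate b (×130 and ×125, subtract): -6175·a = 32.00 → a = ∂h/∂x = -0.005182
Back-substitute: b = ∂h/∂y = -0.002996.
|∇h| = √(-0.005182² + -0.002996²) = 0.005986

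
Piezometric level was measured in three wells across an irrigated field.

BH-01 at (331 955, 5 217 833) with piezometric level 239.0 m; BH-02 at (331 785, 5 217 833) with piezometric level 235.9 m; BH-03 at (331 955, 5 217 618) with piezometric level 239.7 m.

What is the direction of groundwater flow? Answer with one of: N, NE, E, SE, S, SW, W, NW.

W

∂h/∂x = (235.9 − 239.0) / (331785 − 331955) = +0.01824
∂h/∂y = (239.7 − 239.0) / (5217618 − 5217833) = -0.003256
Flow = −∇h = (-0.01824 east, +0.003256 north), which points west.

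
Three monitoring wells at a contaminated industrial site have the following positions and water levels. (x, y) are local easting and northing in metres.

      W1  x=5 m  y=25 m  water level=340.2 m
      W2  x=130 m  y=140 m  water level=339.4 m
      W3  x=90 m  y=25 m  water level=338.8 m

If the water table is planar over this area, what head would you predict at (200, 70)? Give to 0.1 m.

Differences from W1: to W2 (Δx, Δy, Δh) = (125, 115, -0.8); to W3 = (85, 0, -1.4).
Solve a·Δx + b·Δy = Δh: det = 125·0 − 85·115 = -9775.
∂h/∂x = [(-0.8)·0 − (-1.4)·115] / -9775 = -0.01647
∂h/∂y = [125·(-1.4) − 85·(-0.8)] / -9775 = +0.01095
h(200, 70) = 340.2 + (-0.01647)·(195) + (+0.01095)·(45) = 340.2 -3.212 +0.493 = 337.481 m.

337.5 m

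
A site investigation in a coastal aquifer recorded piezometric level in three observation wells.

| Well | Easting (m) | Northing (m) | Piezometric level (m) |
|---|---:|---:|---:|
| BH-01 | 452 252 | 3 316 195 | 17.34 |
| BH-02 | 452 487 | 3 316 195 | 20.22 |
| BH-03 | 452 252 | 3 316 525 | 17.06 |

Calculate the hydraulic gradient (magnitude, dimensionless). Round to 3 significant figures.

0.0123

∂h/∂x = (20.22 − 17.34) / (452487 − 452252) = +0.01226
∂h/∂y = (17.06 − 17.34) / (3316525 − 3316195) = -0.0008485
|∇h| = √(0.01226² + -0.0008485²) = 0.01229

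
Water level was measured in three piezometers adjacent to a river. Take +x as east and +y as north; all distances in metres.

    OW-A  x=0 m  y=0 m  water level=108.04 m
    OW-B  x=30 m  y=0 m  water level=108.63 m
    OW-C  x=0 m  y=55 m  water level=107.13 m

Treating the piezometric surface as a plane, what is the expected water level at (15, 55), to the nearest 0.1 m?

∂h/∂x = (108.63 − 108.04) / (30 − 0) = +0.01967
∂h/∂y = (107.13 − 108.04) / (55 − 0) = -0.01655
h(15, 55) = 108.04 + (+0.01967)·(15) + (-0.01655)·(55) = 108.04 +0.295 -0.910 = 107.425 m.

107.4 m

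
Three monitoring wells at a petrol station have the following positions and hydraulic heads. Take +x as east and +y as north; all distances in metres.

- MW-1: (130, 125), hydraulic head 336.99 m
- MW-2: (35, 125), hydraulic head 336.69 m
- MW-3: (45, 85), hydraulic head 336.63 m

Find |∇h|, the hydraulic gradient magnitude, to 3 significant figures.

With h = a·x + b·y + c and MW-1 as origin, the differences give:
  (-95)·a + 0·b = -0.30
  (-85)·a + (-40)·b = -0.36
Eliminate b (×(-40) and ×0, subtract): 3800·a = 12.000 → a = ∂h/∂x = +0.003158
Back-substitute: b = ∂h/∂y = +0.002289.
|∇h| = √(0.003158² + 0.002289²) = 0.0039

0.00390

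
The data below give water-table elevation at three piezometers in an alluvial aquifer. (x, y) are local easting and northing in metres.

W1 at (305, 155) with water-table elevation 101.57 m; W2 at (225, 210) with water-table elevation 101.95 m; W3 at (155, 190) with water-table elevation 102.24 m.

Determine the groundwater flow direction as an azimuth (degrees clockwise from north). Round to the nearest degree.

098°

With h = a·x + b·y + c and W1 as origin, the differences give:
  (-80)·a + 55·b = +0.38
  (-150)·a + 35·b = +0.67
Eliminate b (×35 and ×55, subtract): 5450·a = -23.550 → a = ∂h/∂x = -0.004321
Back-substitute: b = ∂h/∂y = +0.0006239.
Flow direction (−∇h) has components (+0.004321 E, -0.0006239 N).
Azimuth = atan2(E, N) = atan2(+0.004321, -0.0006239) = 98.2° ≈ 098°.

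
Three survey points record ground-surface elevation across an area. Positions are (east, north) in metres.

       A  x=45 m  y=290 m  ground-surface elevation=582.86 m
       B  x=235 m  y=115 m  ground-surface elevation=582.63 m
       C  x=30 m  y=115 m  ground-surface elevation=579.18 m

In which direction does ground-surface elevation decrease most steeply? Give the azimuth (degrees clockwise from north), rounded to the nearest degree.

221°

With z = a·x + b·y + c and A as origin, the differences give:
  190·a + (-175)·b = -0.23
  (-15)·a + (-175)·b = -3.68
Eliminate b (×(-175) and ×(-175), subtract): -35875·a = -603.750 → a = ∂z/∂x = +0.01683
Back-substitute: b = ∂z/∂y = +0.01959.
Steepest decrease is along −∇f: components (-0.01683 E, -0.01959 N).
Azimuth = atan2(-0.01683, -0.01959) = 220.7° ≈ 221°.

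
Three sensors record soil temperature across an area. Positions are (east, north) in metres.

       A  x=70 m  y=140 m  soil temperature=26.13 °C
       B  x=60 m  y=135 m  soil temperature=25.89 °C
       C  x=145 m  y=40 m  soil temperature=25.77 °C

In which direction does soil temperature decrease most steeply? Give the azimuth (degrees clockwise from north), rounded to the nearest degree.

With T = a·x + b·y + c and A as origin, the differences give:
  (-10)·a + (-5)·b = -0.24
  75·a + (-100)·b = -0.36
Eliminate b (×(-100) and ×(-5), subtract): 1375·a = 22.200 → a = ∂T/∂x = +0.01615
Back-substitute: b = ∂T/∂y = +0.01571.
Steepest decrease is along −∇f: components (-0.01615 E, -0.01571 N).
Azimuth = atan2(-0.01615, -0.01571) = 225.8° ≈ 226°.

226°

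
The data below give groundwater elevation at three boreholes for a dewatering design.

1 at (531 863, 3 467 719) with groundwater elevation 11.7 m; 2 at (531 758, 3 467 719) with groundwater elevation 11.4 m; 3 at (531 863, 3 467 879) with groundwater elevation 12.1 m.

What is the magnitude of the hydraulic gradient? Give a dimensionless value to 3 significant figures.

0.00380

∂h/∂x = (11.4 − 11.7) / (531758 − 531863) = +0.002857
∂h/∂y = (12.1 − 11.7) / (3467879 − 3467719) = +0.002500
|∇h| = √(0.002857² + 0.002500²) = 0.003796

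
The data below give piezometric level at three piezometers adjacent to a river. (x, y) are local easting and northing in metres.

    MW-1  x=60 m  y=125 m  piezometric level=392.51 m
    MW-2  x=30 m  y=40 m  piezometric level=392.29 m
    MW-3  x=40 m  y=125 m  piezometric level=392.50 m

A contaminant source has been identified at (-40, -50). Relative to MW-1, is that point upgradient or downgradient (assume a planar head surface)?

downgradient

With h = a·x + b·y + c and MW-1 as origin, the differences give:
  (-30)·a + (-85)·b = -0.22
  (-20)·a + 0·b = -0.01
Eliminate b (×0 and ×(-85), subtract): -1700·a = -0.850 → a = ∂h/∂x = +0.0005000
Back-substitute: b = ∂h/∂y = +0.002412.
Head at (-40, -50) = 392.51 + (+0.0005000)·(-100) + (+0.002412)·(-175) = 392.04 m.
That is lower than the 392.51 m at MW-1, so the point is downgradient.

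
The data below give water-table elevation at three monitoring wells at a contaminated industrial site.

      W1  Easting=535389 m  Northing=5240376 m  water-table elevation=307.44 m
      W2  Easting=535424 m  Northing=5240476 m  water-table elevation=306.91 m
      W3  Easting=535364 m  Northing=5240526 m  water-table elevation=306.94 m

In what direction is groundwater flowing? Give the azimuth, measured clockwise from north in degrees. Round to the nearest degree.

With h = a·x + b·y + c and W1 as origin, the differences give:
  35·a + 100·b = -0.53
  (-25)·a + 150·b = -0.50
Eliminate b (×150 and ×100, subtract): 7750·a = -29.500 → a = ∂h/∂x = -0.003806
Back-substitute: b = ∂h/∂y = -0.003968.
Flow direction (−∇h) has components (+0.003806 E, +0.003968 N).
Azimuth = atan2(E, N) = atan2(+0.003806, +0.003968) = 43.8° ≈ 044°.

044°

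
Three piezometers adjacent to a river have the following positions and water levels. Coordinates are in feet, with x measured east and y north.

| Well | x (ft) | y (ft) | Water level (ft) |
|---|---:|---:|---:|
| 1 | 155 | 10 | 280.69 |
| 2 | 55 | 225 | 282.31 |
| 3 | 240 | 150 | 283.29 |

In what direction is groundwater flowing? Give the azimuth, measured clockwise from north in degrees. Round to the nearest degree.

220°

Differences from 1: to 2 (Δx, Δy, Δh) = (-100, 215, +1.62); to 3 = (85, 140, +2.60).
Solve a·Δx + b·Δy = Δh: det = (-100)·140 − 85·215 = -32275.
∂h/∂x = [(+1.62)·140 − (+2.60)·215] / -32275 = +0.01029
∂h/∂y = [(-100)·(+2.60) − 85·(+1.62)] / -32275 = +0.01232
Flow direction (−∇h) has components (-0.01029 E, -0.01232 N).
Azimuth = atan2(E, N) = atan2(-0.01029, -0.01232) = 219.9° ≈ 220°.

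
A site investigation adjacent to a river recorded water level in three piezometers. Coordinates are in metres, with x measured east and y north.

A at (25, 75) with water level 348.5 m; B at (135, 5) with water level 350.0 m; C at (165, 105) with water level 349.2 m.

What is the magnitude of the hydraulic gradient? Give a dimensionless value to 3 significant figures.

0.0124

With h = a·x + b·y + c and A as origin, the differences give:
  110·a + (-70)·b = +1.5
  140·a + 30·b = +0.7
Eliminate b (×30 and ×(-70), subtract): 13100·a = 94.00 → a = ∂h/∂x = +0.007176
Back-substitute: b = ∂h/∂y = -0.01015.
|∇h| = √(0.007176² + -0.01015²) = 0.01243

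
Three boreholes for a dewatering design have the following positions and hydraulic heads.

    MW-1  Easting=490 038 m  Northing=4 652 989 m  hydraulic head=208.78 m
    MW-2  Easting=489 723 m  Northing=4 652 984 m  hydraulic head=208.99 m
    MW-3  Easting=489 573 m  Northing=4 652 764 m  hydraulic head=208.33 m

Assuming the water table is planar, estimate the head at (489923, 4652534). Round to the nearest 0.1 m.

Three-point gradient (reference MW-1): Δ to MW-2 = (-315, -5, +0.21), Δ to MW-3 = (-465, -225, -0.45).
∂h/∂x = -0.0007221, ∂h/∂y = +0.003492 (det = 68550).
h(489923, 4652534) = 208.78 + (-0.0007221)·(-115) + (+0.003492)·(-455) = 208.78 +0.083 -1.589 = 207.274 m.

207.3 m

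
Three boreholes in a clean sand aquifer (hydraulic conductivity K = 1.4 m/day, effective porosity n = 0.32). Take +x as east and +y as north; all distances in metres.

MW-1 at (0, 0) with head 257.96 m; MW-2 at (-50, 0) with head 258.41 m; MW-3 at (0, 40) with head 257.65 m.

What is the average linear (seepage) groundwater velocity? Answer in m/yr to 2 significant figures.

∂h/∂x = (258.41 − 257.96) / (-50 − 0) = -0.009000
∂h/∂y = (257.65 − 257.96) / (40 − 0) = -0.007750
|∇h| = √(-0.009000² + -0.007750²) = 0.01188
Seepage velocity v = K·i/n = 1.4 × 0.01188 / 0.32 = 0.05197 m/day = 18.98 m/yr.

19 m/yr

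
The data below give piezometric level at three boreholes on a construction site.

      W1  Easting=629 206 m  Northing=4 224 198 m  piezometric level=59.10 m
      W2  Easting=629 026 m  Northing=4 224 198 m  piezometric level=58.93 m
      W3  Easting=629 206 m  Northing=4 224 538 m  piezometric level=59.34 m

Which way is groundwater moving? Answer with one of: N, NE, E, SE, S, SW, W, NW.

∂h/∂x = (58.93 − 59.10) / (629026 − 629206) = +0.0009444
∂h/∂y = (59.34 − 59.10) / (4224538 − 4224198) = +0.0007059
Flow = −∇h = (-0.0009444 east, -0.0007059 north), which points southwest.

SW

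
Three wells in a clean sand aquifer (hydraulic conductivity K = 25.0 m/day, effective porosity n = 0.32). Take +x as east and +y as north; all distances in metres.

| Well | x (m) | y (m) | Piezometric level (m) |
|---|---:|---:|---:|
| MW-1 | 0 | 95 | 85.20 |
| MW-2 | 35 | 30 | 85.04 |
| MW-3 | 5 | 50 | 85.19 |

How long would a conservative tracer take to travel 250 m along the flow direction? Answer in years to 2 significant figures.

1.7 years

Differences from MW-1: to MW-2 (Δx, Δy, Δh) = (35, -65, -0.16); to MW-3 = (5, -45, -0.01).
Determinant of the coordinate differences = 35·(-45) − 5·(-65) = -1250.
∂h/∂x = [(-0.16)·(-45) − (-0.01)·(-65)] / -1250 = -0.005240
∂h/∂y = [35·(-0.01) − 5·(-0.16)] / -1250 = -0.0003600
|∇h| = √(-0.005240² + -0.0003600²) = 0.005252
Seepage velocity v = K·i/n = 25.0 × 0.005252 / 0.32 = 0.4103 m/day.
t = 250 / 0.4103 = 609.3 days = 1.67 years.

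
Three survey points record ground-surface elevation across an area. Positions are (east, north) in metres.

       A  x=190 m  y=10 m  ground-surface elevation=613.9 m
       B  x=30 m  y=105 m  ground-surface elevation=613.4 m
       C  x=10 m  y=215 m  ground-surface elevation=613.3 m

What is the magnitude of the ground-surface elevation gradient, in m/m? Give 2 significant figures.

With z = a·x + b·y + c and A as origin, the differences give:
  (-160)·a + 95·b = -0.5
  (-180)·a + 205·b = -0.6
Eliminate b (×205 and ×95, subtract): -15700·a = -45.50 → a = ∂z/∂x = +0.002898
Back-substitute: b = ∂z/∂y = -0.0003822.
|∇f| = √(0.002898² + -0.0003822²) = 0.002923 m/m

0.0029 m/m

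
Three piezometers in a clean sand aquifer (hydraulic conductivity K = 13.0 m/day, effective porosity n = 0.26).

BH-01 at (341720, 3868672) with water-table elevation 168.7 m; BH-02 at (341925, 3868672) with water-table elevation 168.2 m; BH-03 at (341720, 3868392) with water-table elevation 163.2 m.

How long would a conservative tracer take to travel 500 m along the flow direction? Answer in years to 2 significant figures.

∂h/∂x = (168.2 − 168.7) / (341925 − 341720) = -0.002439
∂h/∂y = (163.2 − 168.7) / (3868392 − 3868672) = +0.01964
|∇h| = √(-0.002439² + 0.01964²) = 0.01979
Seepage velocity v = K·i/n = 13.0 × 0.01979 / 0.26 = 0.9895 m/day.
t = 500 / 0.9895 = 505.3 days = 1.38 years.

1.4 years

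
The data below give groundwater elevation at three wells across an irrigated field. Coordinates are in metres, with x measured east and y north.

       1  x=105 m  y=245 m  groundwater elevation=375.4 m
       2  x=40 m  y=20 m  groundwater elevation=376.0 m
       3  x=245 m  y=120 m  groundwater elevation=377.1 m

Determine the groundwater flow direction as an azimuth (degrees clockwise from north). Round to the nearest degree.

Taking 1 as reference: 2−1 = (-65, -225, +0.6); 3−1 = (140, -125, +1.7).
Solve a·Δx + b·Δy = Δh: det = (-65)·(-125) − 140·(-225) = 39625.
∂h/∂x = [(+0.6)·(-125) − (+1.7)·(-225)] / 39625 = +0.007760
∂h/∂y = [(-65)·(+1.7) − 140·(+0.6)] / 39625 = -0.004909
Flow direction (−∇h) has components (-0.007760 E, +0.004909 N).
Azimuth = atan2(E, N) = atan2(-0.007760, +0.004909) = 302.3° ≈ 302°.

302°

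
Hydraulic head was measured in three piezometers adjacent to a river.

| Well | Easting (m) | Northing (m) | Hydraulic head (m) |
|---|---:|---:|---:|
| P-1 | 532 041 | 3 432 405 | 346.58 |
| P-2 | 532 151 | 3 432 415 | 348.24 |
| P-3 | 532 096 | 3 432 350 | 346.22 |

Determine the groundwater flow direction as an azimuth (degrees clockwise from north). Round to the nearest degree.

214°

Three-point gradient (reference P-1): Δ to P-2 = (110, 10, +1.66), Δ to P-3 = (55, -55, -0.36).
∂h/∂x = +0.01329, ∂h/∂y = +0.01983 (det = -6600).
Flow direction (−∇h) has components (-0.01329 E, -0.01983 N).
Azimuth = atan2(E, N) = atan2(-0.01329, -0.01983) = 213.8° ≈ 214°.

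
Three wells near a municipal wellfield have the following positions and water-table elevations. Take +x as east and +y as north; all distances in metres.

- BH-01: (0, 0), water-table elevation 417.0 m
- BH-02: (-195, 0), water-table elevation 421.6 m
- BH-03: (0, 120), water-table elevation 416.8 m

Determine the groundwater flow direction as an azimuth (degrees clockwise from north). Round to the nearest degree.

086°

∂h/∂x = (421.6 − 417.0) / (-195 − 0) = -0.02359
∂h/∂y = (416.8 − 417.0) / (120 − 0) = -0.001667
Flow direction (−∇h) has components (+0.02359 E, +0.001667 N).
Azimuth = atan2(E, N) = atan2(+0.02359, +0.001667) = 86.0° ≈ 086°.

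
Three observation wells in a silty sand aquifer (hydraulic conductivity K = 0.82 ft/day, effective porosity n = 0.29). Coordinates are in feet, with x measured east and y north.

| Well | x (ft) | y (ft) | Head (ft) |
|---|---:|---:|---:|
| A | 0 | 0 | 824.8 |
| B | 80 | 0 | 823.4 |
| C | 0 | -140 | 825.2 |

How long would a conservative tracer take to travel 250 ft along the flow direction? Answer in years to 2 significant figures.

∂h/∂x = (823.4 − 824.8) / (80 − 0) = -0.01750
∂h/∂y = (825.2 − 824.8) / (-140 − 0) = -0.002857
|∇h| = √(-0.01750² + -0.002857²) = 0.01773
Seepage velocity v = K·i/n = 0.82 × 0.01773 / 0.29 = 0.05013 ft/day.
t = 250 / 0.05013 = 4987 days = 13.7 years.

14 years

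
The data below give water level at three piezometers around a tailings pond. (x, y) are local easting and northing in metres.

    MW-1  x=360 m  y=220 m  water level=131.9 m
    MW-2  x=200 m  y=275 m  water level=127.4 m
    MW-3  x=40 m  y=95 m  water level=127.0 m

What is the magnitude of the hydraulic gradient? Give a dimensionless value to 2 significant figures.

Differences from MW-1: to MW-2 (Δx, Δy, Δh) = (-160, 55, -4.5); to MW-3 = (-320, -125, -4.9).
Solve a·Δx + b·Δy = Δh: det = (-160)·(-125) − (-320)·55 = 37600.
∂h/∂x = [(-4.5)·(-125) − (-4.9)·55] / 37600 = +0.02213
∂h/∂y = [(-160)·(-4.9) − (-320)·(-4.5)] / 37600 = -0.01745
|∇h| = √(0.02213² + -0.01745²) = 0.02818

0.028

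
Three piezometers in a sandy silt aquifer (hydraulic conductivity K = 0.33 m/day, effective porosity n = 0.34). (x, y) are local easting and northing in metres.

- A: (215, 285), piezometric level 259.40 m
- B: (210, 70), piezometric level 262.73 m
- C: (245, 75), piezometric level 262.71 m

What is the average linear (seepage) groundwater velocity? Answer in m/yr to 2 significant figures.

5.5 m/yr

Taking A as reference: B−A = (-5, -215, +3.33); C−A = (30, -210, +3.31).
Determinant of the coordinate differences = (-5)·(-210) − 30·(-215) = 7500.
∂h/∂x = [(+3.33)·(-210) − (+3.31)·(-215)] / 7500 = +0.001647
∂h/∂y = [(-5)·(+3.31) − 30·(+3.33)] / 7500 = -0.01553
|∇h| = √(0.001647² + -0.01553²) = 0.01562
Seepage velocity v = K·i/n = 0.33 × 0.01562 / 0.34 = 0.01516 m/day = 5.537 m/yr.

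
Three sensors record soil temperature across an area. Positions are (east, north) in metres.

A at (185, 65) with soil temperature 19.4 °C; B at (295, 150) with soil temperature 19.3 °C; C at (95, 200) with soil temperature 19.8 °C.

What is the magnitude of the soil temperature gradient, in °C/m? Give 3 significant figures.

Differences from A: to B (Δx, Δy, Δh) = (110, 85, -0.1); to C = (-90, 135, +0.4).
Solve a·Δx + b·Δy = ΔT: det = 110·135 − (-90)·85 = 22500.
∂T/∂x = [(-0.1)·135 − (+0.4)·85] / 22500 = -0.002111
∂T/∂y = [110·(+0.4) − (-90)·(-0.1)] / 22500 = +0.001556
|∇f| = √(-0.002111² + 0.001556²) = 0.002622 °C/m

0.00262 °C/m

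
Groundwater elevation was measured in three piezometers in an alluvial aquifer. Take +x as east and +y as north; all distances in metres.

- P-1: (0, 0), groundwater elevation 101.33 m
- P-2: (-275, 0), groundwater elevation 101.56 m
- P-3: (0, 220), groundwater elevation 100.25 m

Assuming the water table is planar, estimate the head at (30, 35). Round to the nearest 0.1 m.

∂h/∂x = (101.56 − 101.33) / (-275 − 0) = -0.0008364
∂h/∂y = (100.25 − 101.33) / (220 − 0) = -0.004909
h(30, 35) = 101.33 + (-0.0008364)·(30) + (-0.004909)·(35) = 101.33 -0.025 -0.172 = 101.133 m.

101.1 m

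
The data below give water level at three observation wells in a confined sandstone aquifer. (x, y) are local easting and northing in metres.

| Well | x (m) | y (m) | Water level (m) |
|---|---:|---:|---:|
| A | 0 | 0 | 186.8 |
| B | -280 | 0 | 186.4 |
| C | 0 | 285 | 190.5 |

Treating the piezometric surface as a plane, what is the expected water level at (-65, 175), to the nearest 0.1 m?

∂h/∂x = (186.4 − 186.8) / (-280 − 0) = +0.001429
∂h/∂y = (190.5 − 186.8) / (285 − 0) = +0.01298
h(-65, 175) = 186.8 + (+0.001429)·(-65) + (+0.01298)·(175) = 186.8 -0.093 +2.272 = 188.979 m.

189.0 m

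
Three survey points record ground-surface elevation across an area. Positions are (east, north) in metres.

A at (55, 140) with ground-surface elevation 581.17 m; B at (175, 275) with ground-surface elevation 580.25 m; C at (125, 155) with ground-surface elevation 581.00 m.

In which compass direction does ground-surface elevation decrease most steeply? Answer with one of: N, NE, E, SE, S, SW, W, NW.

Three-point gradient (reference A): Δ to B = (120, 135, -0.92), Δ to C = (70, 15, -0.17).
∂z/∂x = -0.001196, ∂z/∂y = -0.005752 (det = -7650).
Steepest decrease is along −∇f = (+0.001196 E, +0.005752 N) → north.

N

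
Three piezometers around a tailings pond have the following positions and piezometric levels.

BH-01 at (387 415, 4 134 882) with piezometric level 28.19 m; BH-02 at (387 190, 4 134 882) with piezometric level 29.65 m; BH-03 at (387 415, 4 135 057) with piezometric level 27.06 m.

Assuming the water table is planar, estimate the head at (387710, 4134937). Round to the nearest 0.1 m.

∂h/∂x = (29.65 − 28.19) / (387190 − 387415) = -0.006489
∂h/∂y = (27.06 − 28.19) / (4135057 − 4134882) = -0.006457
h(387710, 4134937) = 28.19 + (-0.006489)·(295) + (-0.006457)·(55) = 28.19 -1.914 -0.355 = 25.921 m.

25.9 m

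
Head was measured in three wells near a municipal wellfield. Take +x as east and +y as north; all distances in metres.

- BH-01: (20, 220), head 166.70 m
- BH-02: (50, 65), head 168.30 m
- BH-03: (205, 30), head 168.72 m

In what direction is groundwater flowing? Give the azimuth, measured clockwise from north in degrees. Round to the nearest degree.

Differences from BH-01: to BH-02 (Δx, Δy, Δh) = (30, -155, +1.60); to BH-03 = (185, -190, +2.02).
Determinant of the coordinate differences = 30·(-190) − 185·(-155) = 22975.
∂h/∂x = [(+1.60)·(-190) − (+2.02)·(-155)] / 22975 = +0.0003961
∂h/∂y = [30·(+2.02) − 185·(+1.60)] / 22975 = -0.01025
Flow direction (−∇h) has components (-0.0003961 E, +0.01025 N).
Azimuth = atan2(E, N) = atan2(-0.0003961, +0.01025) = 357.8° ≈ 358°.

358°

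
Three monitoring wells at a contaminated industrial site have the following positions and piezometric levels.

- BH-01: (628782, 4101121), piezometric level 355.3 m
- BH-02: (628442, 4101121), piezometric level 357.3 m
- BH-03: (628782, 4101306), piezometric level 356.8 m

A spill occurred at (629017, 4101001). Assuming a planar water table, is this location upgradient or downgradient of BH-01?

∂h/∂x = (357.3 − 355.3) / (628442 − 628782) = -0.005882
∂h/∂y = (356.8 − 355.3) / (4101306 − 4101121) = +0.008108
Head at (629017, 4101001) = 355.3 + (-0.005882)·(235) + (+0.008108)·(-120) = 352.94 m.
That is lower than the 355.3 m at BH-01, so the point is downgradient.

downgradient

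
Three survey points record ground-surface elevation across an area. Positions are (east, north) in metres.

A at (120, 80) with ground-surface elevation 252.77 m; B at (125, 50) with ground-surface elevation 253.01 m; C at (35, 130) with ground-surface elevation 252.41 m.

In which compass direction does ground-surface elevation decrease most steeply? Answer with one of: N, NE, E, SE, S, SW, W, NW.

N

Differences from A: to B (Δx, Δy, Δh) = (5, -30, +0.24); to C = (-85, 50, -0.36).
Solve a·Δx + b·Δy = Δz: det = 5·50 − (-85)·(-30) = -2300.
∂z/∂x = [(+0.24)·50 − (-0.36)·(-30)] / -2300 = -0.0005217
∂z/∂y = [5·(-0.36) − (-85)·(+0.24)] / -2300 = -0.008087
Steepest decrease is along −∇f = (+0.0005217 E, +0.008087 N) → north.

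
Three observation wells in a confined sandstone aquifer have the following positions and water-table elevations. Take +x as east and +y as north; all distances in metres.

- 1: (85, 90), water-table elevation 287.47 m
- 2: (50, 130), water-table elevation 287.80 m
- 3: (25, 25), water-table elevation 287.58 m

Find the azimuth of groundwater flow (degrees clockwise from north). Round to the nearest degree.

122°

Three-point gradient (reference 1): Δ to 2 = (-35, 40, +0.33), Δ to 3 = (-60, -65, +0.11).
∂h/∂x = -0.005529, ∂h/∂y = +0.003412 (det = 4675).
Flow direction (−∇h) has components (+0.005529 E, -0.003412 N).
Azimuth = atan2(E, N) = atan2(+0.005529, -0.003412) = 121.7° ≈ 122°.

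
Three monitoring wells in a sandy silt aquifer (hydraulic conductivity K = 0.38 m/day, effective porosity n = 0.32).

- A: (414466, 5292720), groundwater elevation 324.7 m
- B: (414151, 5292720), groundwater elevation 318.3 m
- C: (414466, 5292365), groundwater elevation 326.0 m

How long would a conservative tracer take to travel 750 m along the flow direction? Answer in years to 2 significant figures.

∂h/∂x = (318.3 − 324.7) / (414151 − 414466) = +0.02032
∂h/∂y = (326.0 − 324.7) / (5292365 − 5292720) = -0.003662
|∇h| = √(0.02032² + -0.003662²) = 0.02065
Seepage velocity v = K·i/n = 0.38 × 0.02065 / 0.32 = 0.02452 m/day.
t = 750 / 0.02452 = 3.059e+04 days = 83.8 years.

84 years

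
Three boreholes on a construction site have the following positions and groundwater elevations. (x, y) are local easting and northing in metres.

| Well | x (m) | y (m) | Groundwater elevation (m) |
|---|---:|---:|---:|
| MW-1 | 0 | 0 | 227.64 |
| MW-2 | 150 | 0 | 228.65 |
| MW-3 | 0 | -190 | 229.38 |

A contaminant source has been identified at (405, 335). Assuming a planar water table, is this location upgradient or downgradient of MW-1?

∂h/∂x = (228.65 − 227.64) / (150 − 0) = +0.006733
∂h/∂y = (229.38 − 227.64) / (-190 − 0) = -0.009158
Head at (405, 335) = 227.64 + (+0.006733)·(405) + (-0.009158)·(335) = 227.30 m.
That is lower than the 227.64 m at MW-1, so the point is downgradient.

downgradient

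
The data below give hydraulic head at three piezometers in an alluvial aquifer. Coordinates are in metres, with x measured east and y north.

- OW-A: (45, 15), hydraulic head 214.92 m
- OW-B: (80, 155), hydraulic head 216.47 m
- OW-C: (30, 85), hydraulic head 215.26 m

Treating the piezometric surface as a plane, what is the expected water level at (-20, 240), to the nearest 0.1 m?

Taking OW-A as reference: OW-B−OW-A = (35, 140, +1.55); OW-C−OW-A = (-15, 70, +0.34).
Determinant of the coordinate differences = 35·70 − (-15)·140 = 4550.
∂h/∂x = [(+1.55)·70 − (+0.34)·140] / 4550 = +0.01338
∂h/∂y = [35·(+0.34) − (-15)·(+1.55)] / 4550 = +0.007725
h(-20, 240) = 214.92 + (+0.01338)·(-65) + (+0.007725)·(225) = 214.92 -0.870 +1.738 = 215.788 m.

215.8 m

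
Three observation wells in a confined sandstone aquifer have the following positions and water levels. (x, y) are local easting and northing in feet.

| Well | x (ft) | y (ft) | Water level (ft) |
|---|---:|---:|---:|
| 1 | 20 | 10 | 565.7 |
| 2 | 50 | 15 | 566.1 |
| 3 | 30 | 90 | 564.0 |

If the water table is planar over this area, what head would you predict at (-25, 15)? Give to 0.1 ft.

Three-point gradient (reference 1): Δ to 2 = (30, 5, +0.4), Δ to 3 = (10, 80, -1.7).
∂h/∂x = +0.01723, ∂h/∂y = -0.02340 (det = 2350).
h(-25, 15) = 565.7 + (+0.01723)·(-45) + (-0.02340)·(5) = 565.7 -0.776 -0.117 = 564.807 ft.

564.8 ft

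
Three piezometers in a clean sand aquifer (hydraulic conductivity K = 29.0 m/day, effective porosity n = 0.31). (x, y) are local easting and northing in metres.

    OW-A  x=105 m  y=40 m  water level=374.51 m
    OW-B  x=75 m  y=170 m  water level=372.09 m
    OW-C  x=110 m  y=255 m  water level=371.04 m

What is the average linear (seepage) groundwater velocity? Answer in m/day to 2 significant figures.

1.8 m/day

Three-point gradient (reference OW-A): Δ to OW-B = (-30, 130, -2.42), Δ to OW-C = (5, 215, -3.47).
∂h/∂x = +0.009746, ∂h/∂y = -0.01637 (det = -7100).
|∇h| = √(0.009746² + -0.01637²) = 0.01905
Seepage velocity v = K·i/n = 29.0 × 0.01905 / 0.31 = 1.782 m/day.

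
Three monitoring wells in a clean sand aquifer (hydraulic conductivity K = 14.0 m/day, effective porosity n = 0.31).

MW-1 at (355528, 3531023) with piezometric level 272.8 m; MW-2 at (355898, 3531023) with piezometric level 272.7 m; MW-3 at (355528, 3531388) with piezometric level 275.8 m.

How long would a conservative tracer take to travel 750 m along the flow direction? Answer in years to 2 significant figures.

∂h/∂x = (272.7 − 272.8) / (355898 − 355528) = -0.0002703
∂h/∂y = (275.8 − 272.8) / (3531388 − 3531023) = +0.008219
|∇h| = √(-0.0002703² + 0.008219²) = 0.008223
Seepage velocity v = K·i/n = 14.0 × 0.008223 / 0.31 = 0.3714 m/day.
t = 750 / 0.3714 = 2019 days = 5.53 years.

5.5 years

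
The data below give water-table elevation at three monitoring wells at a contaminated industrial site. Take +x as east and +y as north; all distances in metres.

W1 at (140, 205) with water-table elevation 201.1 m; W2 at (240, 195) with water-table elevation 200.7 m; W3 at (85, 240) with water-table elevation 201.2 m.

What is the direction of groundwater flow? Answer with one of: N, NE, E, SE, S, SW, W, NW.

Taking W1 as reference: W2−W1 = (100, -10, -0.4); W3−W1 = (-55, 35, +0.1).
Solve a·Δx + b·Δy = Δh: det = 100·35 − (-55)·(-10) = 2950.
∂h/∂x = [(-0.4)·35 − (+0.1)·(-10)] / 2950 = -0.004407
∂h/∂y = [100·(+0.1) − (-55)·(-0.4)] / 2950 = -0.004068
Flow = −∇h = (+0.004407 east, +0.004068 north), which points northeast.

NE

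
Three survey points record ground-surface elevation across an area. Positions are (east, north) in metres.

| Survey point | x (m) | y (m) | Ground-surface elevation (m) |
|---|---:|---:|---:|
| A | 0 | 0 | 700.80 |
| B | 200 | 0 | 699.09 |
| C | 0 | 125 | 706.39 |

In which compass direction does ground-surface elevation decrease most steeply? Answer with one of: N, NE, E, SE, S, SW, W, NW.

S

∂z/∂x = (699.09 − 700.80) / (200 − 0) = -0.008550
∂z/∂y = (706.39 − 700.80) / (125 − 0) = +0.04472
Steepest decrease is along −∇f = (+0.008550 E, -0.04472 N) → south.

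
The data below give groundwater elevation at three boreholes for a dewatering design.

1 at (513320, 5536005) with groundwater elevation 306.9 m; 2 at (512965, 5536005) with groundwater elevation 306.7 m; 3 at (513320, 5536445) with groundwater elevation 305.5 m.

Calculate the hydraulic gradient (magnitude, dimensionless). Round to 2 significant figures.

∂h/∂x = (306.7 − 306.9) / (512965 − 513320) = +0.0005634
∂h/∂y = (305.5 − 306.9) / (5536445 − 5536005) = -0.003182
|∇h| = √(0.0005634² + -0.003182²) = 0.003231

0.0032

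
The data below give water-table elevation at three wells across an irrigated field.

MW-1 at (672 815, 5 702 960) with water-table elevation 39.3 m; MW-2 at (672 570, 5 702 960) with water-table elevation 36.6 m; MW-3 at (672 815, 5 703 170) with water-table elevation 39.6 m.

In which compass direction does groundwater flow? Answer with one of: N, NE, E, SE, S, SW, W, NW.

∂h/∂x = (36.6 − 39.3) / (672570 − 672815) = +0.01102
∂h/∂y = (39.6 − 39.3) / (5703170 − 5702960) = +0.001429
Flow = −∇h = (-0.01102 east, -0.001429 north), which points west.

W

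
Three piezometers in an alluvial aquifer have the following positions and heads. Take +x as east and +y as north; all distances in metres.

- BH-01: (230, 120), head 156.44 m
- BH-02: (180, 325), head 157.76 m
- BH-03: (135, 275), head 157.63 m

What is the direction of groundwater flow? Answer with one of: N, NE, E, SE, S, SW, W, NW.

Differences from BH-01: to BH-02 (Δx, Δy, Δh) = (-50, 205, +1.32); to BH-03 = (-95, 155, +1.19).
Determinant of the coordinate differences = (-50)·155 − (-95)·205 = 11725.
∂h/∂x = [(+1.32)·155 − (+1.19)·205] / 11725 = -0.003356
∂h/∂y = [(-50)·(+1.19) − (-95)·(+1.32)] / 11725 = +0.005620
Flow = −∇h = (+0.003356 east, -0.005620 north), which points southeast.

SE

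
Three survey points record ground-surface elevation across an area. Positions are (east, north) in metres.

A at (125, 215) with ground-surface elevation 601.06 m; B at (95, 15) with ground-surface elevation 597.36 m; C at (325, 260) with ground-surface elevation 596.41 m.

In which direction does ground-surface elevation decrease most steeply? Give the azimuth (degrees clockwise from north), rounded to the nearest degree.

129°

Taking A as reference: B−A = (-30, -200, -3.70); C−A = (200, 45, -4.65).
Determinant of the coordinate differences = (-30)·45 − 200·(-200) = 38650.
∂z/∂x = [(-3.70)·45 − (-4.65)·(-200)] / 38650 = -0.02837
∂z/∂y = [(-30)·(-4.65) − 200·(-3.70)] / 38650 = +0.02276
Steepest decrease is along −∇f: components (+0.02837 E, -0.02276 N).
Azimuth = atan2(+0.02837, -0.02276) = 128.7° ≈ 129°.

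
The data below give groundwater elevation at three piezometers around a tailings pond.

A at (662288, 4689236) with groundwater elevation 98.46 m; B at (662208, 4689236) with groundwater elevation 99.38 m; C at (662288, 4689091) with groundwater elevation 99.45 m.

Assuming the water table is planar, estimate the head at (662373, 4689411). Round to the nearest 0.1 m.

∂h/∂x = (99.38 − 98.46) / (662208 − 662288) = -0.01150
∂h/∂y = (99.45 − 98.46) / (4689091 − 4689236) = -0.006828
h(662373, 4689411) = 98.46 + (-0.01150)·(85) + (-0.006828)·(175) = 98.46 -0.978 -1.195 = 96.288 m.

96.3 m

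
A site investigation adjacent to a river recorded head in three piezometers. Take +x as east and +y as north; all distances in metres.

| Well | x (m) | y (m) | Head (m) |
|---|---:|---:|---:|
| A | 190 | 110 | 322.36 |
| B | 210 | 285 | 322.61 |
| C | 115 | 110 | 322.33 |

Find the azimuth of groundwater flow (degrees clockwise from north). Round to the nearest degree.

With h = a·x + b·y + c and A as origin, the differences give:
  20·a + 175·b = +0.25
  (-75)·a + 0·b = -0.03
Eliminate b (×0 and ×175, subtract): 13125·a = 5.250 → a = ∂h/∂x = +0.0004000
Back-substitute: b = ∂h/∂y = +0.001383.
Flow direction (−∇h) has components (-0.0004000 E, -0.001383 N).
Azimuth = atan2(E, N) = atan2(-0.0004000, -0.001383) = 196.1° ≈ 196°.

196°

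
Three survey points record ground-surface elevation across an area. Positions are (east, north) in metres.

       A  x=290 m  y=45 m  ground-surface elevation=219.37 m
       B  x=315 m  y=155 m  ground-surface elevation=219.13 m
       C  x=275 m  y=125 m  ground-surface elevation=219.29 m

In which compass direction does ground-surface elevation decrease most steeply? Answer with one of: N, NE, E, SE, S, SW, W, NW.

NE

Three-point gradient (reference A): Δ to B = (25, 110, -0.24), Δ to C = (-15, 80, -0.08).
∂z/∂x = -0.002849, ∂z/∂y = -0.001534 (det = 3650).
Steepest decrease is along −∇f = (+0.002849 E, +0.001534 N) → northeast.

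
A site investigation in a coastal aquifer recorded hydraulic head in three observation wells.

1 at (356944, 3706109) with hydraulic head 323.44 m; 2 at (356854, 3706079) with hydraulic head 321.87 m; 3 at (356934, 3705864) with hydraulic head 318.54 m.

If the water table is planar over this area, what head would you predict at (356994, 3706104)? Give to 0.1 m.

323.9 m

Taking 1 as reference: 2−1 = (-90, -30, -1.57); 3−1 = (-10, -245, -4.90).
Determinant of the coordinate differences = (-90)·(-245) − (-10)·(-30) = 21750.
∂h/∂x = [(-1.57)·(-245) − (-4.90)·(-30)] / 21750 = +0.01093
∂h/∂y = [(-90)·(-4.90) − (-10)·(-1.57)] / 21750 = +0.01955
h(356994, 3706104) = 323.44 + (+0.01093)·(50) + (+0.01955)·(-5) = 323.44 +0.546 -0.098 = 323.889 m.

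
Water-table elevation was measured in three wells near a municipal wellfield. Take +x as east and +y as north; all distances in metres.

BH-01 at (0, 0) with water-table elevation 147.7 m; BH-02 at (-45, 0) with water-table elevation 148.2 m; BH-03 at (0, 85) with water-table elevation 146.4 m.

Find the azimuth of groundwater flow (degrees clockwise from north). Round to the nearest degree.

036°

∂h/∂x = (148.2 − 147.7) / (-45 − 0) = -0.01111
∂h/∂y = (146.4 − 147.7) / (85 − 0) = -0.01529
Flow direction (−∇h) has components (+0.01111 E, +0.01529 N).
Azimuth = atan2(E, N) = atan2(+0.01111, +0.01529) = 36.0° ≈ 036°.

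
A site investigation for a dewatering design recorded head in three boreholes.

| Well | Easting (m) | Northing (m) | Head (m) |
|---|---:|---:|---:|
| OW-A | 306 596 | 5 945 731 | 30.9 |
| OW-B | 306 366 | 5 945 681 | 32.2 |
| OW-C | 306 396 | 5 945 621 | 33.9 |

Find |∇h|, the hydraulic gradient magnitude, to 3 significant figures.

Three-point gradient (reference OW-A): Δ to OW-B = (-230, -50, +1.3), Δ to OW-C = (-200, -110, +3.0).
∂h/∂x = +0.0004575, ∂h/∂y = -0.02810 (det = 15300).
|∇h| = √(0.0004575² + -0.02810²) = 0.0281

0.0281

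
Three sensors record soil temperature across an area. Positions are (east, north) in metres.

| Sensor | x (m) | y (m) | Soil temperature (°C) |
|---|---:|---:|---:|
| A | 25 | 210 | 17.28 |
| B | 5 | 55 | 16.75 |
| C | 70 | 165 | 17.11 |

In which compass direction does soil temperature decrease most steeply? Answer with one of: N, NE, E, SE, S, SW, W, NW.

Differences from A: to B (Δx, Δy, Δh) = (-20, -155, -0.53); to C = (45, -45, -0.17).
Determinant of the coordinate differences = (-20)·(-45) − 45·(-155) = 7875.
∂T/∂x = [(-0.53)·(-45) − (-0.17)·(-155)] / 7875 = -0.0003175
∂T/∂y = [(-20)·(-0.17) − 45·(-0.53)] / 7875 = +0.003460
Steepest decrease is along −∇f = (+0.0003175 E, -0.003460 N) → south.

S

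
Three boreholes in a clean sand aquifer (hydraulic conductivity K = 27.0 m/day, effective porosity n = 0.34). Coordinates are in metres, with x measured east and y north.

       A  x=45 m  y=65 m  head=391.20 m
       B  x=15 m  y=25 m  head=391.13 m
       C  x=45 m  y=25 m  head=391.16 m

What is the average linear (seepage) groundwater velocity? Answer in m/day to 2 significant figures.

Three-point gradient (reference A): Δ to B = (-30, -40, -0.07), Δ to C = (0, -40, -0.04).
∂h/∂x = +0.001000, ∂h/∂y = +0.0010000 (det = 1200).
|∇h| = √(0.001000² + 0.0010000²) = 0.001414
Seepage velocity v = K·i/n = 27.0 × 0.001414 / 0.34 = 0.1123 m/day.

0.11 m/day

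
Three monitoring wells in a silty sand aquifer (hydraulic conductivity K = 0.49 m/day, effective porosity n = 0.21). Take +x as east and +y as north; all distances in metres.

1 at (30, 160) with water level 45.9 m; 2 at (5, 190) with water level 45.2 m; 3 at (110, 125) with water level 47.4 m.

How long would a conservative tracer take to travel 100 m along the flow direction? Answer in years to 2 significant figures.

6.5 years

Three-point gradient (reference 1): Δ to 2 = (-25, 30, -0.7), Δ to 3 = (80, -35, +1.5).
∂h/∂x = +0.01344, ∂h/∂y = -0.01213 (det = -1525).
|∇h| = √(0.01344² + -0.01213²) = 0.0181
Seepage velocity v = K·i/n = 0.49 × 0.0181 / 0.21 = 0.04223 m/day.
t = 100 / 0.04223 = 2368 days = 6.48 years.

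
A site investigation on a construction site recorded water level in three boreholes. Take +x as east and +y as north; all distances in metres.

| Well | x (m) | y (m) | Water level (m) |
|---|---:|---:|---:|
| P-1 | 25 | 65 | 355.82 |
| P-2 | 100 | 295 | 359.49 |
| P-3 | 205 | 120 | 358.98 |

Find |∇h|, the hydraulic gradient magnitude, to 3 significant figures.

Taking P-1 as reference: P-2−P-1 = (75, 230, +3.67); P-3−P-1 = (180, 55, +3.16).
Determinant of the coordinate differences = 75·55 − 180·230 = -37275.
∂h/∂x = [(+3.67)·55 − (+3.16)·230] / -37275 = +0.01408
∂h/∂y = [75·(+3.16) − 180·(+3.67)] / -37275 = +0.01136
|∇h| = √(0.01408² + 0.01136²) = 0.01809

0.0181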